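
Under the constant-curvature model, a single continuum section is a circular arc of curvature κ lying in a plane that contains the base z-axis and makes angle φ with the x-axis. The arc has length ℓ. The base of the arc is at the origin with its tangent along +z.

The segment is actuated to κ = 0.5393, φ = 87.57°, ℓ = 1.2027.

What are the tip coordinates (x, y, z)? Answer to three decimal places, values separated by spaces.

0.016 0.376 1.120

θ = κ·ℓ = 0.5393 × 1.2027 = 0.64862 rad
ρ = (1 − cos θ)/κ = (1 − 0.79692)/0.5393 = 0.37656
z = sin θ / κ = 0.60408/0.5393 = 1.12013
x = ρ cos φ = 0.37656 × cos(87.57°) = 0.01597
y = ρ sin φ = 0.37656 × sin(87.57°) = 0.37622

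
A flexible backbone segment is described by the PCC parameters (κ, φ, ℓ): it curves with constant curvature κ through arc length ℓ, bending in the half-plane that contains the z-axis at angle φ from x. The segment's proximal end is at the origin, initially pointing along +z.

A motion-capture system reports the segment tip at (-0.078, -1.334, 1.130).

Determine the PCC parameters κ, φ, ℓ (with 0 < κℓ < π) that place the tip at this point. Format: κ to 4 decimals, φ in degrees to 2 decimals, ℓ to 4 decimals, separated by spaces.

ρ = √(x²+y²) = √(-0.078² + -1.334²) = 1.33628
φ = atan2(y, x) mod 360° = atan2(-1.334, -0.078) = 266.6537°
|p|² = ρ² + z² = 1.33628² + 1.130² = 3.06254
κ = 2ρ / |p|² = 2×1.33628 / 3.06254 = 0.87266
θ = 2·atan2(ρ, z) = 2·atan2(1.33628, 1.130) = 1.73769 rad
ℓ = θ/κ = 1.73769/0.87266 = 1.99125

0.8727 266.65 1.9913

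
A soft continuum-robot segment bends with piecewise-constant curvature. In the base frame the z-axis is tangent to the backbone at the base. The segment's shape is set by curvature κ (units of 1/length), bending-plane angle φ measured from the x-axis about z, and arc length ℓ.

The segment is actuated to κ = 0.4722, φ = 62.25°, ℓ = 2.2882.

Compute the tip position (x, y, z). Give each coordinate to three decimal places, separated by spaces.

θ = κ·ℓ = 0.4722 × 2.2882 = 1.08049 rad
ρ = (1 − cos θ)/κ = (1 − 0.47090)/0.4722 = 1.12050
z = sin θ / κ = 0.88219/0.4722 = 1.86825
x = ρ cos φ = 1.12050 × cos(62.25°) = 0.52172
y = ρ sin φ = 1.12050 × sin(62.25°) = 0.99163

0.522 0.992 1.868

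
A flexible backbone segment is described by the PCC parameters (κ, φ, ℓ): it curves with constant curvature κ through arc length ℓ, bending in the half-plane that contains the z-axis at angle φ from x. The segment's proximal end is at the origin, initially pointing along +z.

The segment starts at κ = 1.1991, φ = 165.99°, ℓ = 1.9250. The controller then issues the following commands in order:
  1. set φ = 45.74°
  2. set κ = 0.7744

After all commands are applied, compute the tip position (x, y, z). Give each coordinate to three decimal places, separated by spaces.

0.829 0.851 1.287

initial: κ=1.1991, φ=165.99°, ℓ=1.9250
cmd 1: set φ=45.74° → (κ,φ,ℓ)=(1.1991,45.74°,1.9250) → tip=(0.9734,0.9989,0.6173)
cmd 2: set κ=0.7744 → (κ,φ,ℓ)=(0.7744,45.74°,1.9250) → tip=(0.8291,0.8508,1.2872)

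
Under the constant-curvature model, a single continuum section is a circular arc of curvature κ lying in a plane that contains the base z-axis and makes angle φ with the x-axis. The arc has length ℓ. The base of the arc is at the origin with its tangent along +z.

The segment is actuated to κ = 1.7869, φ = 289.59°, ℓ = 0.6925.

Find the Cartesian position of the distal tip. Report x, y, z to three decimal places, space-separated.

0.126 -0.355 0.529

θ = κ·ℓ = 1.7869 × 0.6925 = 1.23743 rad
ρ = (1 − cos θ)/κ = (1 − 0.32723)/1.7869 = 0.37650
z = sin θ / κ = 0.94495/1.7869 = 0.52882
x = ρ cos φ = 0.37650 × cos(289.59°) = 0.12624
y = ρ sin φ = 0.37650 × sin(289.59°) = -0.35471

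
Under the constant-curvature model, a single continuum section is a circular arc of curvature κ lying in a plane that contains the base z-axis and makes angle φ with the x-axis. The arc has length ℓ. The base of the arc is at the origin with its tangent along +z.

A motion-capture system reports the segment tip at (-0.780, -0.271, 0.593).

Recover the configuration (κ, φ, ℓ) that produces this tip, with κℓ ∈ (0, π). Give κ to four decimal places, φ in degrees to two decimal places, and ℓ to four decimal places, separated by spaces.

ρ = √(x²+y²) = √(-0.780² + -0.271²) = 0.82574
φ = atan2(y, x) mod 360° = atan2(-0.271, -0.780) = 199.1591°
|p|² = ρ² + z² = 0.82574² + 0.593² = 1.03349
κ = 2ρ / |p|² = 2×0.82574 / 1.03349 = 1.59796
θ = 2·atan2(ρ, z) = 2·atan2(0.82574, 0.593) = 1.89599 rad
ℓ = θ/κ = 1.89599/1.59796 = 1.18651

1.5980 199.16 1.1865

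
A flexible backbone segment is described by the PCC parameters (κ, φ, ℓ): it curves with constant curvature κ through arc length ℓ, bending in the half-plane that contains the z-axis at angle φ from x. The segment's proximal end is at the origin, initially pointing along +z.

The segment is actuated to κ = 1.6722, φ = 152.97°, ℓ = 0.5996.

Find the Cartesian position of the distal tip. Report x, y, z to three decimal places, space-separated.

θ = κ·ℓ = 1.6722 × 0.5996 = 1.00265 rad
ρ = (1 − cos θ)/κ = (1 − 0.53807)/1.6722 = 0.27624
z = sin θ / κ = 0.84290/1.6722 = 0.50407
x = ρ cos φ = 0.27624 × cos(152.97°) = -0.24607
y = ρ sin φ = 0.27624 × sin(152.97°) = 0.12554

-0.246 0.126 0.504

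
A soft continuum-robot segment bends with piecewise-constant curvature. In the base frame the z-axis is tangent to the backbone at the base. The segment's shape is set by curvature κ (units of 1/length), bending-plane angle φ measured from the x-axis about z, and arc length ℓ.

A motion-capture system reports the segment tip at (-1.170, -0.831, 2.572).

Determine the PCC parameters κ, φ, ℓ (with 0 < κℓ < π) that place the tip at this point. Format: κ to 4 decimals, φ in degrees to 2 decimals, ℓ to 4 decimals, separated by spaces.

0.3309 215.38 3.0764

ρ = √(x²+y²) = √(-1.170² + -0.831²) = 1.43508
φ = atan2(y, x) mod 360° = atan2(-0.831, -1.170) = 215.3845°
|p|² = ρ² + z² = 1.43508² + 2.572² = 8.67464
κ = 2ρ / |p|² = 2×1.43508 / 8.67464 = 0.33087
θ = 2·atan2(ρ, z) = 2·atan2(1.43508, 2.572) = 1.01787 rad
ℓ = θ/κ = 1.01787/0.33087 = 3.07637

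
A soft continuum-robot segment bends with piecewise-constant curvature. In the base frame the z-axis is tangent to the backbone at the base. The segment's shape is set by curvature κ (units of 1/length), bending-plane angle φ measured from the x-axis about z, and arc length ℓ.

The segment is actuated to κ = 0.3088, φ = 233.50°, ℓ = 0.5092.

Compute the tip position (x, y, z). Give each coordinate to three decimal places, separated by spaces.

-0.024 -0.032 0.507

θ = κ·ℓ = 0.3088 × 0.5092 = 0.15724 rad
ρ = (1 − cos θ)/κ = (1 − 0.98766)/0.3088 = 0.03995
z = sin θ / κ = 0.15659/0.3088 = 0.50710
x = ρ cos φ = 0.03995 × cos(233.50°) = -0.02376
y = ρ sin φ = 0.03995 × sin(233.50°) = -0.03211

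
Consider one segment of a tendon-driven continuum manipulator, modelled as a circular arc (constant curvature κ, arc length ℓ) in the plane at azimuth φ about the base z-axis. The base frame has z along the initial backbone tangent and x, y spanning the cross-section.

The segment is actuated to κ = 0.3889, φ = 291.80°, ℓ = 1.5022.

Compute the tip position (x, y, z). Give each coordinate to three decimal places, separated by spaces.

θ = κ·ℓ = 0.3889 × 1.5022 = 0.58421 rad
ρ = (1 − cos θ)/κ = (1 − 0.83415)/0.3889 = 0.42646
z = sin θ / κ = 0.55154/0.3889 = 1.41820
x = ρ cos φ = 0.42646 × cos(291.80°) = 0.15837
y = ρ sin φ = 0.42646 × sin(291.80°) = -0.39596

0.158 -0.396 1.418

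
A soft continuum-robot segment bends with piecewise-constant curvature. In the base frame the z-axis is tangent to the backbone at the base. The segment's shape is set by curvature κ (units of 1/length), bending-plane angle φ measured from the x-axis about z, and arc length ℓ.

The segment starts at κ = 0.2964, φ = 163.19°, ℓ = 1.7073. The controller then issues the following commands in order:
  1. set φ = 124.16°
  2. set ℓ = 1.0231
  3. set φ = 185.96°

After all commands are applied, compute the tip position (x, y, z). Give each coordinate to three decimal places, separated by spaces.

-0.153 -0.016 1.007

initial: κ=0.2964, φ=163.19°, ℓ=1.7073
cmd 1: set φ=124.16° → (κ,φ,ℓ)=(0.2964,124.16°,1.7073) → tip=(-0.2374,0.3499,1.6354)
cmd 2: set ℓ=1.0231 → (κ,φ,ℓ)=(0.2964,124.16°,1.0231) → tip=(-0.0864,0.1274,1.0075)
cmd 3: set φ=185.96° → (κ,φ,ℓ)=(0.2964,185.96°,1.0231) → tip=(-0.1531,-0.0160,1.0075)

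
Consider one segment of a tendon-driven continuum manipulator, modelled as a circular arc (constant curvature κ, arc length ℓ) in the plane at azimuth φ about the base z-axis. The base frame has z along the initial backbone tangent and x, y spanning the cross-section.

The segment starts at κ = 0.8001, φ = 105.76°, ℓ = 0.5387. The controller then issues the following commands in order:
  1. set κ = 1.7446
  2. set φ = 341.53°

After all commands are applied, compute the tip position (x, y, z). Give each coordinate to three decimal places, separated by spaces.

0.223 -0.074 0.463

initial: κ=0.8001, φ=105.76°, ℓ=0.5387
cmd 1: set κ=1.7446 → (κ,φ,ℓ)=(1.7446,105.76°,0.5387) → tip=(-0.0638,0.2262,0.4628)
cmd 2: set φ=341.53° → (κ,φ,ℓ)=(1.7446,341.53°,0.5387) → tip=(0.2229,-0.0745,0.4628)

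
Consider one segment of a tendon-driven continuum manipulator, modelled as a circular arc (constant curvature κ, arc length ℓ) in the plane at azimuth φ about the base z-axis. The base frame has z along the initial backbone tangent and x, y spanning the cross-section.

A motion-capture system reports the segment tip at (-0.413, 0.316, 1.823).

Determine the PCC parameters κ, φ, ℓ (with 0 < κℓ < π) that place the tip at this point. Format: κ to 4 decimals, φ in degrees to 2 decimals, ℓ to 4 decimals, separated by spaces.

0.2894 142.58 1.9203

ρ = √(x²+y²) = √(-0.413² + 0.316²) = 0.52002
φ = atan2(y, x) mod 360° = atan2(0.316, -0.413) = 142.5792°
|p|² = ρ² + z² = 0.52002² + 1.823² = 3.59375
κ = 2ρ / |p|² = 2×0.52002 / 3.59375 = 0.28940
θ = 2·atan2(ρ, z) = 2·atan2(0.52002, 1.823) = 0.55575 rad
ℓ = θ/κ = 0.55575/0.28940 = 1.92034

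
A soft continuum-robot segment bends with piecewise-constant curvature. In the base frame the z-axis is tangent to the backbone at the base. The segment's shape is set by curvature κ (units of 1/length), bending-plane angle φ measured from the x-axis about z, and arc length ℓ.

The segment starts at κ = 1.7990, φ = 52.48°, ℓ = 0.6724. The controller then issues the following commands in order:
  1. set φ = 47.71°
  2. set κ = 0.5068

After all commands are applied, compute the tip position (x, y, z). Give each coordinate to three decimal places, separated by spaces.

initial: κ=1.7990, φ=52.48°, ℓ=0.6724
cmd 1: set φ=47.71° → (κ,φ,ℓ)=(1.7990,47.71°,0.6724) → tip=(0.2419,0.2659,0.5200)
cmd 2: set κ=0.5068 → (κ,φ,ℓ)=(0.5068,47.71°,0.6724) → tip=(0.0763,0.0839,0.6595)

0.076 0.084 0.659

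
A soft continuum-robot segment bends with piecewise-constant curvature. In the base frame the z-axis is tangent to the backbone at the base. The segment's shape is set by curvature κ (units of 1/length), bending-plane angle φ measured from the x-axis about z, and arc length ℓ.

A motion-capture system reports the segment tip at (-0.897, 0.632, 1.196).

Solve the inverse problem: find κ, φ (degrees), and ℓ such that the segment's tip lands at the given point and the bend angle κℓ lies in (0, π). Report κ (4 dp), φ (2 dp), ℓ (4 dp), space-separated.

ρ = √(x²+y²) = √(-0.897² + 0.632²) = 1.09728
φ = atan2(y, x) mod 360° = atan2(0.632, -0.897) = 144.8326°
|p|² = ρ² + z² = 1.09728² + 1.196² = 2.63445
κ = 2ρ / |p|² = 2×1.09728 / 2.63445 = 0.83303
θ = 2·atan2(ρ, z) = 2·atan2(1.09728, 1.196) = 1.48476 rad
ℓ = θ/κ = 1.48476/0.83303 = 1.78236

0.8330 144.83 1.7824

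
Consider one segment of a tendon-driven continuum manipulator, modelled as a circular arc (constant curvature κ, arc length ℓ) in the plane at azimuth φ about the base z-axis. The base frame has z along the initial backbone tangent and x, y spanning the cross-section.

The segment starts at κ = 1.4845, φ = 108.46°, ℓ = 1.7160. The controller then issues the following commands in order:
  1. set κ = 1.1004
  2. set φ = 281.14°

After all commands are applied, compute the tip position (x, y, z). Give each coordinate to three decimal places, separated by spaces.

0.230 -1.170 0.863

initial: κ=1.4845, φ=108.46°, ℓ=1.7160
cmd 1: set κ=1.1004 → (κ,φ,ℓ)=(1.1004,108.46°,1.7160) → tip=(-0.3776,1.1311,0.8633)
cmd 2: set φ=281.14° → (κ,φ,ℓ)=(1.1004,281.14°,1.7160) → tip=(0.2304,-1.1700,0.8633)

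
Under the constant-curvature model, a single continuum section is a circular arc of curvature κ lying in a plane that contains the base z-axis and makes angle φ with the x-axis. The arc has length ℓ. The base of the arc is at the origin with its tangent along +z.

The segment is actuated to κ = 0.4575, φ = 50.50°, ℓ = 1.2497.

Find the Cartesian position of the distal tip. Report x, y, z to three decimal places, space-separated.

θ = κ·ℓ = 0.4575 × 1.2497 = 0.57174 rad
ρ = (1 − cos θ)/κ = (1 − 0.84096)/0.4575 = 0.34762
z = sin θ / κ = 0.54109/0.4575 = 1.18272
x = ρ cos φ = 0.34762 × cos(50.50°) = 0.22112
y = ρ sin φ = 0.34762 × sin(50.50°) = 0.26824

0.221 0.268 1.183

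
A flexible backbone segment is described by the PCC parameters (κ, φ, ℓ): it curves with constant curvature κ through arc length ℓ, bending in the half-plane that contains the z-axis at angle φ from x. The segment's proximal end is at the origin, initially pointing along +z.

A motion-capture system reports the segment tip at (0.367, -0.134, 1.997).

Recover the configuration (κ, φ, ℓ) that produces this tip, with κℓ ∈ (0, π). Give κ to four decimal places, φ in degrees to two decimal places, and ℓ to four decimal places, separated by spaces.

0.1887 339.94 2.0476

ρ = √(x²+y²) = √(0.367² + -0.134²) = 0.39070
φ = atan2(y, x) mod 360° = atan2(-0.134, 0.367) = 339.9417°
|p|² = ρ² + z² = 0.39070² + 1.997² = 4.14065
κ = 2ρ / |p|² = 2×0.39070 / 4.14065 = 0.18871
θ = 2·atan2(ρ, z) = 2·atan2(0.39070, 1.997) = 0.38640 rad
ℓ = θ/κ = 0.38640/0.18871 = 2.04757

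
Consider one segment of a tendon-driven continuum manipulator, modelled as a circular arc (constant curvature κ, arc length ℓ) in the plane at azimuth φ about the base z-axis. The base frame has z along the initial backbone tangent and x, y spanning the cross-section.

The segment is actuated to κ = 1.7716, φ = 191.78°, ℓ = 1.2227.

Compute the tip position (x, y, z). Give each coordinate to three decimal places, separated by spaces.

θ = κ·ℓ = 1.7716 × 1.2227 = 2.16614 rad
ρ = (1 − cos θ)/κ = (1 − -0.56079)/1.7716 = 0.88101
z = sin θ / κ = 0.82796/1.7716 = 0.46735
x = ρ cos φ = 0.88101 × cos(191.78°) = -0.86245
y = ρ sin φ = 0.88101 × sin(191.78°) = -0.17986

-0.862 -0.180 0.467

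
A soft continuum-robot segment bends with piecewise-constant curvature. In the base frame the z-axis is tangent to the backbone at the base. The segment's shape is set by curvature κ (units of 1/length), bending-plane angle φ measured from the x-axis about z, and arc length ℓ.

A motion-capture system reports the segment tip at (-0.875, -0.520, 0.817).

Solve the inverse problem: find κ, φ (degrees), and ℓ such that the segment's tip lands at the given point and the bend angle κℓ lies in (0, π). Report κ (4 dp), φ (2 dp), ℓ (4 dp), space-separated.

1.1950 210.72 1.4969

ρ = √(x²+y²) = √(-0.875² + -0.520²) = 1.01785
φ = atan2(y, x) mod 360° = atan2(-0.520, -0.875) = 210.7224°
|p|² = ρ² + z² = 1.01785² + 0.817² = 1.70351
κ = 2ρ / |p|² = 2×1.01785 / 1.70351 = 1.19500
θ = 2·atan2(ρ, z) = 2·atan2(1.01785, 0.817) = 1.78886 rad
ℓ = θ/κ = 1.78886/1.19500 = 1.49695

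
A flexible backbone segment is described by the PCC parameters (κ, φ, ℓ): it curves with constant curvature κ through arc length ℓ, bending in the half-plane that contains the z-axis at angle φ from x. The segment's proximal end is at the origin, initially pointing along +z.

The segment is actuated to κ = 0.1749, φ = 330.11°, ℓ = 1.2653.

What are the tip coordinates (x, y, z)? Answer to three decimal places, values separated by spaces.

0.121 -0.069 1.255

θ = κ·ℓ = 0.1749 × 1.2653 = 0.22130 rad
ρ = (1 − cos θ)/κ = (1 − 0.97561)/0.1749 = 0.13944
z = sin θ / κ = 0.21950/0.1749 = 1.25500
x = ρ cos φ = 0.13944 × cos(330.11°) = 0.12089
y = ρ sin φ = 0.13944 × sin(330.11°) = -0.06949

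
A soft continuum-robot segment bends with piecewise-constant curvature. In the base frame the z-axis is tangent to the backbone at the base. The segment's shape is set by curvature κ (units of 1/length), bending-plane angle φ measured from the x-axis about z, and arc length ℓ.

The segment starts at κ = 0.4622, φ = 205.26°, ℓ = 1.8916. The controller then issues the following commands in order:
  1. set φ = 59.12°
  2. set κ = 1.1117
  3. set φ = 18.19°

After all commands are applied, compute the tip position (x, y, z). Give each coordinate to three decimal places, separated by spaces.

1.288 0.423 0.775

initial: κ=0.4622, φ=205.26°, ℓ=1.8916
cmd 1: set φ=59.12° → (κ,φ,ℓ)=(0.4622,59.12°,1.8916) → tip=(0.3981,0.6656,1.6597)
cmd 2: set κ=1.1117 → (κ,φ,ℓ)=(1.1117,59.12°,1.8916) → tip=(0.6959,1.1637,0.7752)
cmd 3: set φ=18.19° → (κ,φ,ℓ)=(1.1117,18.19°,1.8916) → tip=(1.2881,0.4233,0.7752)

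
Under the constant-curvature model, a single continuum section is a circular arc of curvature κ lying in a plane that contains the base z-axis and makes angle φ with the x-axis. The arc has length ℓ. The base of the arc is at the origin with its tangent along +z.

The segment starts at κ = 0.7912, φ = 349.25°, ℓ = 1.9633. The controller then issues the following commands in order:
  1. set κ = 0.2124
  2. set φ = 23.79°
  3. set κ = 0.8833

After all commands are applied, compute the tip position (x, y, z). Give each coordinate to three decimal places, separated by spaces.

1.204 0.531 1.117

initial: κ=0.7912, φ=349.25°, ℓ=1.9633
cmd 1: set κ=0.2124 → (κ,φ,ℓ)=(0.2124,349.25°,1.9633) → tip=(0.3964,-0.0753,1.9069)
cmd 2: set φ=23.79° → (κ,φ,ℓ)=(0.2124,23.79°,1.9633) → tip=(0.3692,0.1627,1.9069)
cmd 3: set κ=0.8833 → (κ,φ,ℓ)=(0.8833,23.79°,1.9633) → tip=(1.2044,0.5310,1.1170)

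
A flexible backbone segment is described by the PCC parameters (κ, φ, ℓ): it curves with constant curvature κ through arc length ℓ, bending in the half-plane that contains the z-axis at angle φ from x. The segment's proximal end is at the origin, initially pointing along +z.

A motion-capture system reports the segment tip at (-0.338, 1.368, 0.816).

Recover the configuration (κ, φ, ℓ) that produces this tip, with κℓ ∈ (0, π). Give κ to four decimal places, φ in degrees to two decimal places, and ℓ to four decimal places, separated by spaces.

ρ = √(x²+y²) = √(-0.338² + 1.368²) = 1.40914
φ = atan2(y, x) mod 360° = atan2(1.368, -0.338) = 103.8785°
|p|² = ρ² + z² = 1.40914² + 0.816² = 2.65152
κ = 2ρ / |p|² = 2×1.40914 / 2.65152 = 1.06289
θ = 2·atan2(ρ, z) = 2·atan2(1.40914, 0.816) = 2.09181 rad
ℓ = θ/κ = 2.09181/1.06289 = 1.96804

1.0629 103.88 1.9680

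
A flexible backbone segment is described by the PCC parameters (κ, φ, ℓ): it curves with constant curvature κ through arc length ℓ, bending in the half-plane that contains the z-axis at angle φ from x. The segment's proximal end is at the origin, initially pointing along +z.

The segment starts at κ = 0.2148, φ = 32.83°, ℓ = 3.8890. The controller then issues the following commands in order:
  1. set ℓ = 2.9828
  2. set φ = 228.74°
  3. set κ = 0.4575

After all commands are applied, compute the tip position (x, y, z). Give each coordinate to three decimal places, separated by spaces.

initial: κ=0.2148, φ=32.83°, ℓ=3.8890
cmd 1: set ℓ=2.9828 → (κ,φ,ℓ)=(0.2148,32.83°,2.9828) → tip=(0.7758,0.5006,2.7829)
cmd 2: set φ=228.74° → (κ,φ,ℓ)=(0.2148,228.74°,2.9828) → tip=(-0.6089,-0.6941,2.7829)
cmd 3: set κ=0.4575 → (κ,φ,ℓ)=(0.4575,228.74°,2.9828) → tip=(-1.1464,-1.3068,2.1395)

-1.146 -1.307 2.140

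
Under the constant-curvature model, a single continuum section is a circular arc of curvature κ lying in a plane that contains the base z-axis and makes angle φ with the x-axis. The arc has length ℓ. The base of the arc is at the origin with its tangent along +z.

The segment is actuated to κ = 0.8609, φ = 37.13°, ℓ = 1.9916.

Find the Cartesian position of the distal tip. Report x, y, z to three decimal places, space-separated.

1.059 0.802 1.150

θ = κ·ℓ = 0.8609 × 1.9916 = 1.71457 rad
ρ = (1 − cos θ)/κ = (1 − -0.14328)/0.8609 = 1.32800
z = sin θ / κ = 0.98968/0.8609 = 1.14959
x = ρ cos φ = 1.32800 × cos(37.13°) = 1.05877
y = ρ sin φ = 1.32800 × sin(37.13°) = 0.80162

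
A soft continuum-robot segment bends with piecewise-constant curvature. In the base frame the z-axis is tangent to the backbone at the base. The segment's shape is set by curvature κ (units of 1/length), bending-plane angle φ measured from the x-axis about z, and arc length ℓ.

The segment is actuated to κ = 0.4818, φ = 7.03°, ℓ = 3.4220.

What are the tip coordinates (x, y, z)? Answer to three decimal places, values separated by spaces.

θ = κ·ℓ = 0.4818 × 3.4220 = 1.64872 rad
ρ = (1 − cos θ)/κ = (1 − -0.07784)/0.4818 = 2.23712
z = sin θ / κ = 0.99697/0.4818 = 2.06925
x = ρ cos φ = 2.23712 × cos(7.03°) = 2.22030
y = ρ sin φ = 2.23712 × sin(7.03°) = 0.27380

2.220 0.274 2.069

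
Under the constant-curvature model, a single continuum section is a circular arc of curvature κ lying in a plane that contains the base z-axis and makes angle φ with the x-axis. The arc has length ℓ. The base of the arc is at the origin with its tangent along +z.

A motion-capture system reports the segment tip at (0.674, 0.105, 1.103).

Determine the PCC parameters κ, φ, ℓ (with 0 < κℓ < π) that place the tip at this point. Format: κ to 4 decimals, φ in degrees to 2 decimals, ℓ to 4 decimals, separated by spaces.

ρ = √(x²+y²) = √(0.674² + 0.105²) = 0.68213
φ = atan2(y, x) mod 360° = atan2(0.105, 0.674) = 8.8547°
|p|² = ρ² + z² = 0.68213² + 1.103² = 1.68191
κ = 2ρ / |p|² = 2×0.68213 / 1.68191 = 0.81114
θ = 2·atan2(ρ, z) = 2·atan2(0.68213, 1.103) = 1.10772 rad
ℓ = θ/κ = 1.10772/0.81114 = 1.36564

0.8111 8.85 1.3656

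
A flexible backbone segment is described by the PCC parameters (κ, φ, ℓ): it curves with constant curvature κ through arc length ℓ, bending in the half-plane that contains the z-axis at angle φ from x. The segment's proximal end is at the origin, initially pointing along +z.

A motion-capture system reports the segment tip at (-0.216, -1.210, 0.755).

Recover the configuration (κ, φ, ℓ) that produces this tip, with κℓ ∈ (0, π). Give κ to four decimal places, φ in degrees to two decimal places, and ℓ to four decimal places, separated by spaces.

1.1814 259.88 1.7267

ρ = √(x²+y²) = √(-0.216² + -1.210²) = 1.22913
φ = atan2(y, x) mod 360° = atan2(-1.210, -0.216) = 259.8786°
|p|² = ρ² + z² = 1.22913² + 0.755² = 2.08078
κ = 2ρ / |p|² = 2×1.22913 / 2.08078 = 1.18141
θ = 2·atan2(ρ, z) = 2·atan2(1.22913, 0.755) = 2.03992 rad
ℓ = θ/κ = 2.03992/1.18141 = 1.72668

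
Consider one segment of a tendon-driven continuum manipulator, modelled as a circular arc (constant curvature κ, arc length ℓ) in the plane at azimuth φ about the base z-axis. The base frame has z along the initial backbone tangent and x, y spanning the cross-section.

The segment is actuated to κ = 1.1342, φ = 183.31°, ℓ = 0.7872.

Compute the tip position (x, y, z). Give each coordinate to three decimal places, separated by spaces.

-0.328 -0.019 0.687

θ = κ·ℓ = 1.1342 × 0.7872 = 0.89284 rad
ρ = (1 − cos θ)/κ = (1 − 0.62720)/1.1342 = 0.32869
z = sin θ / κ = 0.77886/1.1342 = 0.68670
x = ρ cos φ = 0.32869 × cos(183.31°) = -0.32814
y = ρ sin φ = 0.32869 × sin(183.31°) = -0.01898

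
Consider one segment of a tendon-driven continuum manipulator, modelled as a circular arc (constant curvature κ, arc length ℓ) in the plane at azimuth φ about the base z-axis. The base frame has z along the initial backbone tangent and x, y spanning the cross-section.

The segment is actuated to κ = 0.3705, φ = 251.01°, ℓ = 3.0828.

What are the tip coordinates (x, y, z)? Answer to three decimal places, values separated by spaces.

θ = κ·ℓ = 0.3705 × 3.0828 = 1.14218 rad
ρ = (1 − cos θ)/κ = (1 − 0.41562)/0.3705 = 1.57729
z = sin θ / κ = 0.90954/0.3705 = 2.45490
x = ρ cos φ = 1.57729 × cos(251.01°) = -0.51325
y = ρ sin φ = 1.57729 × sin(251.01°) = -1.49144

-0.513 -1.491 2.455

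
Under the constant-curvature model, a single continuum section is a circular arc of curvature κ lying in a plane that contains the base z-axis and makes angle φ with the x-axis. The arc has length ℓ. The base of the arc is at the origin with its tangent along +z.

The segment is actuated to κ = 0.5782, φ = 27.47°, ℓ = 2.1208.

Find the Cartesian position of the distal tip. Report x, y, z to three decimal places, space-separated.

1.016 0.528 1.628

θ = κ·ℓ = 0.5782 × 2.1208 = 1.22625 rad
ρ = (1 − cos θ)/κ = (1 − 0.33777)/0.5782 = 1.14533
z = sin θ / κ = 0.94123/0.5782 = 1.62786
x = ρ cos φ = 1.14533 × cos(27.47°) = 1.01619
y = ρ sin φ = 1.14533 × sin(27.47°) = 0.52832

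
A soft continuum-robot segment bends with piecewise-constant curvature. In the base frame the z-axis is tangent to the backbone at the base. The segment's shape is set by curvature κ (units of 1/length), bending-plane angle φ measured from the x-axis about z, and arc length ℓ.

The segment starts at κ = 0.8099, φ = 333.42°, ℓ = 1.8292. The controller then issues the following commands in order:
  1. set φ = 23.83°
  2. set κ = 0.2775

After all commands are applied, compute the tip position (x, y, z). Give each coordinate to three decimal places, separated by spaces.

0.416 0.184 1.752

initial: κ=0.8099, φ=333.42°, ℓ=1.8292
cmd 1: set φ=23.83° → (κ,φ,ℓ)=(0.8099,23.83°,1.8292) → tip=(1.0287,0.4544,1.2298)
cmd 2: set κ=0.2775 → (κ,φ,ℓ)=(0.2775,23.83°,1.8292) → tip=(0.4156,0.1836,1.7517)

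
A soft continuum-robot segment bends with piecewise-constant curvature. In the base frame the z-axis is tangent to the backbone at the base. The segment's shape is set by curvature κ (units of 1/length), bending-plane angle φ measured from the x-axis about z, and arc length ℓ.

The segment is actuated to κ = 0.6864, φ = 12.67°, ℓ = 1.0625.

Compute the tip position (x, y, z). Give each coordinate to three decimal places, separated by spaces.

0.362 0.081 0.971

θ = κ·ℓ = 0.6864 × 1.0625 = 0.72930 rad
ρ = (1 − cos θ)/κ = (1 − 0.74564)/0.6864 = 0.37057
z = sin θ / κ = 0.66635/0.6864 = 0.97079
x = ρ cos φ = 0.37057 × cos(12.67°) = 0.36155
y = ρ sin φ = 0.37057 × sin(12.67°) = 0.08128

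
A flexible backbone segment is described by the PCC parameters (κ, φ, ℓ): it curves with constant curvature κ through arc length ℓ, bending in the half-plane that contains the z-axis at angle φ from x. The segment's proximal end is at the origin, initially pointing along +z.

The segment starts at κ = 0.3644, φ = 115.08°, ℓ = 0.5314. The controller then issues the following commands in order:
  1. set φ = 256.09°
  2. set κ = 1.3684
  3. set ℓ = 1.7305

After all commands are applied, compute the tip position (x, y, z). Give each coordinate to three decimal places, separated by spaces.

-0.301 -1.217 0.511

initial: κ=0.3644, φ=115.08°, ℓ=0.5314
cmd 1: set φ=256.09° → (κ,φ,ℓ)=(0.3644,256.09°,0.5314) → tip=(-0.0123,-0.0498,0.5281)
cmd 2: set κ=1.3684 → (κ,φ,ℓ)=(1.3684,256.09°,0.5314) → tip=(-0.0444,-0.1794,0.4858)
cmd 3: set ℓ=1.7305 → (κ,φ,ℓ)=(1.3684,256.09°,1.7305) → tip=(-0.3014,-1.2168,0.5106)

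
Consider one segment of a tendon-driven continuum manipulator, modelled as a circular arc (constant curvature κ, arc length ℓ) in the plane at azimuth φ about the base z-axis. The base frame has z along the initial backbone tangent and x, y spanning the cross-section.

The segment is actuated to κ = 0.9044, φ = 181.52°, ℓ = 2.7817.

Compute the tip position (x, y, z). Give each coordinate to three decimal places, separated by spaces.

-2.001 -0.053 0.648

θ = κ·ℓ = 0.9044 × 2.7817 = 2.51577 rad
ρ = (1 − cos θ)/κ = (1 − -0.81048)/0.9044 = 2.00186
z = sin θ / κ = 0.58576/0.9044 = 0.64768
x = ρ cos φ = 2.00186 × cos(181.52°) = -2.00115
y = ρ sin φ = 2.00186 × sin(181.52°) = -0.05310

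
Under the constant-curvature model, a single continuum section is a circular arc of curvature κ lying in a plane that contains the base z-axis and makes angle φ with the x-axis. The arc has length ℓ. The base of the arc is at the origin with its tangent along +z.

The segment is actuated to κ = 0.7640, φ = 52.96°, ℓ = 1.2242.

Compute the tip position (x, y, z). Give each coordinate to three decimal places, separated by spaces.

θ = κ·ℓ = 0.7640 × 1.2242 = 0.93529 rad
ρ = (1 − cos θ)/κ = (1 − 0.59359)/0.7640 = 0.53196
z = sin θ / κ = 0.80477/0.7640 = 1.05336
x = ρ cos φ = 0.53196 × cos(52.96°) = 0.32044
y = ρ sin φ = 0.53196 × sin(52.96°) = 0.42461

0.320 0.425 1.053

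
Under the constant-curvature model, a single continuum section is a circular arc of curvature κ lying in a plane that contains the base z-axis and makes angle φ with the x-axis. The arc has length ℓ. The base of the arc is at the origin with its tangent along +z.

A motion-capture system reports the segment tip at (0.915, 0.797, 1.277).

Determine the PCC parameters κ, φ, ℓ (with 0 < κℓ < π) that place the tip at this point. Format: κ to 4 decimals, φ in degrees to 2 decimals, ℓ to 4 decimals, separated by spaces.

ρ = √(x²+y²) = √(0.915² + 0.797²) = 1.21344
φ = atan2(y, x) mod 360° = atan2(0.797, 0.915) = 41.0571°
|p|² = ρ² + z² = 1.21344² + 1.277² = 3.10316
κ = 2ρ / |p|² = 2×1.21344 / 3.10316 = 0.78207
θ = 2·atan2(ρ, z) = 2·atan2(1.21344, 1.277) = 1.51976 rad
ℓ = θ/κ = 1.51976/0.78207 = 1.94327

0.7821 41.06 1.9433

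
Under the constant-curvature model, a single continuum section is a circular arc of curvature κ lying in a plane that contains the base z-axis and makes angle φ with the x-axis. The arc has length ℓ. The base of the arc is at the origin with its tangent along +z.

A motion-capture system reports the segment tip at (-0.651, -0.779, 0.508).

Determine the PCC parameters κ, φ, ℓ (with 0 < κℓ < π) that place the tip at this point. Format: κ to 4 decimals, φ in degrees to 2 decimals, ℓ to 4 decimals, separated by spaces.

ρ = √(x²+y²) = √(-0.651² + -0.779²) = 1.01521
φ = atan2(y, x) mod 360° = atan2(-0.779, -0.651) = 230.1149°
|p|² = ρ² + z² = 1.01521² + 0.508² = 1.28871
κ = 2ρ / |p|² = 2×1.01521 / 1.28871 = 1.57554
θ = 2·atan2(ρ, z) = 2·atan2(1.01521, 0.508) = 2.21367 rad
ℓ = θ/κ = 2.21367/1.57554 = 1.40502

1.5755 230.11 1.4050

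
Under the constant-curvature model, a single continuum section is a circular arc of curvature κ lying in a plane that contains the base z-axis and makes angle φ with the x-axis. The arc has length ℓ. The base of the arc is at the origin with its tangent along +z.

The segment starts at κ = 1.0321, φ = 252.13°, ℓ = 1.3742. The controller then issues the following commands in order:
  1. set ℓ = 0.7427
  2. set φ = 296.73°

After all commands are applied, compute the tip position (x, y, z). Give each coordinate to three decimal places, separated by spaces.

0.122 -0.242 0.672

initial: κ=1.0321, φ=252.13°, ℓ=1.3742
cmd 1: set ℓ=0.7427 → (κ,φ,ℓ)=(1.0321,252.13°,0.7427) → tip=(-0.0832,-0.2579,0.6721)
cmd 2: set φ=296.73° → (κ,φ,ℓ)=(1.0321,296.73°,0.7427) → tip=(0.1219,-0.2420,0.6721)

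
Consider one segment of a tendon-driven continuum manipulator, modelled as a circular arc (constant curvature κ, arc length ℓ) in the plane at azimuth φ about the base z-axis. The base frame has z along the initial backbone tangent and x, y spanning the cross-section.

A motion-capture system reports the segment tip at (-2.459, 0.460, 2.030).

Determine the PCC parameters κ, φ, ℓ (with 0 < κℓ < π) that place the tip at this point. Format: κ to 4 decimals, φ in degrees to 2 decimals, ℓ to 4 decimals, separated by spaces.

ρ = √(x²+y²) = √(-2.459² + 0.460²) = 2.50166
φ = atan2(y, x) mod 360° = atan2(0.460, -2.459) = 169.4043°
|p|² = ρ² + z² = 2.50166² + 2.030² = 10.37918
κ = 2ρ / |p|² = 2×2.50166 / 10.37918 = 0.48205
θ = 2·atan2(ρ, z) = 2·atan2(2.50166, 2.030) = 1.77821 rad
ℓ = θ/κ = 1.77821/0.48205 = 3.68883

0.4821 169.40 3.6888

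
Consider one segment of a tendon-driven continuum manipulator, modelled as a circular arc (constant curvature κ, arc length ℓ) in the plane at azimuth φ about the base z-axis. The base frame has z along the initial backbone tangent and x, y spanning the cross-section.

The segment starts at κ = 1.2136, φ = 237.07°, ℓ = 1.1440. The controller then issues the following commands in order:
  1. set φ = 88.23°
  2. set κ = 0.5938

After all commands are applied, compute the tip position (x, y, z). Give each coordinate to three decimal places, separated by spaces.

initial: κ=1.2136, φ=237.07°, ℓ=1.1440
cmd 1: set φ=88.23° → (κ,φ,ℓ)=(1.2136,88.23°,1.1440) → tip=(0.0208,0.6742,0.8103)
cmd 2: set κ=0.5938 → (κ,φ,ℓ)=(0.5938,88.23°,1.1440) → tip=(0.0115,0.3737,1.0580)

0.012 0.374 1.058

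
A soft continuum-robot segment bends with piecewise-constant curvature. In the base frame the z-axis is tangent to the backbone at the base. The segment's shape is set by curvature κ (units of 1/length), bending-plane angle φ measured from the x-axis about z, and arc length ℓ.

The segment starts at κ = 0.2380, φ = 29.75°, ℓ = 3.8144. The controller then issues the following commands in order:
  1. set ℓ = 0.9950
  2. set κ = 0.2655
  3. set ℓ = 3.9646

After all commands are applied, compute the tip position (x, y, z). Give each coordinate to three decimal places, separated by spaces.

1.650 0.943 3.272

initial: κ=0.2380, φ=29.75°, ℓ=3.8144
cmd 1: set ℓ=0.9950 → (κ,φ,ℓ)=(0.2380,29.75°,0.9950) → tip=(0.1018,0.0582,0.9857)
cmd 2: set κ=0.2655 → (κ,φ,ℓ)=(0.2655,29.75°,0.9950) → tip=(0.1134,0.0648,0.9835)
cmd 3: set ℓ=3.9646 → (κ,φ,ℓ)=(0.2655,29.75°,3.9646) → tip=(1.6504,0.9433,3.2720)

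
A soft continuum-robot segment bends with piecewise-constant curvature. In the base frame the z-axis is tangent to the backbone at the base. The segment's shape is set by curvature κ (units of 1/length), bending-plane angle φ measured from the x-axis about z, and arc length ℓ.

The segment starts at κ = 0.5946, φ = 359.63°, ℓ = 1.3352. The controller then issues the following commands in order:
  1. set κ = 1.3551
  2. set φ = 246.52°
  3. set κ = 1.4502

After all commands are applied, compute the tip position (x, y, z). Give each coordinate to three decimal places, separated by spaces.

initial: κ=0.5946, φ=359.63°, ℓ=1.3352
cmd 1: set κ=1.3551 → (κ,φ,ℓ)=(1.3551,359.63°,1.3352) → tip=(0.9123,-0.0059,0.7171)
cmd 2: set φ=246.52° → (κ,φ,ℓ)=(1.3551,246.52°,1.3352) → tip=(-0.3635,-0.8368,0.7171)
cmd 3: set κ=1.4502 → (κ,φ,ℓ)=(1.4502,246.52°,1.3352) → tip=(-0.3729,-0.8585,0.6440)

-0.373 -0.859 0.644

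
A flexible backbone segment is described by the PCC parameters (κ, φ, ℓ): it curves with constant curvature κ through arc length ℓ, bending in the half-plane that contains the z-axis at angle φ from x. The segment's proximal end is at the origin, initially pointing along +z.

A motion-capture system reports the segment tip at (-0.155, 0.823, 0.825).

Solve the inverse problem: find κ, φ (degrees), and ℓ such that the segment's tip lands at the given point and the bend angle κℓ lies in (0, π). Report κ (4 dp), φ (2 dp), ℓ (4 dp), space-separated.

ρ = √(x²+y²) = √(-0.155² + 0.823²) = 0.83747
φ = atan2(y, x) mod 360° = atan2(0.823, -0.155) = 100.6659°
|p|² = ρ² + z² = 0.83747² + 0.825² = 1.38198
κ = 2ρ / |p|² = 2×0.83747 / 1.38198 = 1.21198
θ = 2·atan2(ρ, z) = 2·atan2(0.83747, 0.825) = 1.58580 rad
ℓ = θ/κ = 1.58580/1.21198 = 1.30843

1.2120 100.67 1.3084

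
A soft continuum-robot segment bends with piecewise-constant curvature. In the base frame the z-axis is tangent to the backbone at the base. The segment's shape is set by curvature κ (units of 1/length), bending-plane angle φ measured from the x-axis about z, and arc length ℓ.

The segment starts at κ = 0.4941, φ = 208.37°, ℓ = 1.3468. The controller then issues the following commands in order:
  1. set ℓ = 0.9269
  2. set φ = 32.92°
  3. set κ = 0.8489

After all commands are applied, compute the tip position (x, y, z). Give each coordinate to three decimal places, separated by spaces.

initial: κ=0.4941, φ=208.37°, ℓ=1.3468
cmd 1: set ℓ=0.9269 → (κ,φ,ℓ)=(0.4941,208.37°,0.9269) → tip=(-0.1835,-0.0991,0.8948)
cmd 2: set φ=32.92° → (κ,φ,ℓ)=(0.4941,32.92°,0.9269) → tip=(0.1751,0.1133,0.8948)
cmd 3: set κ=0.8489 → (κ,φ,ℓ)=(0.8489,32.92°,0.9269) → tip=(0.2906,0.1882,0.8342)

0.291 0.188 0.834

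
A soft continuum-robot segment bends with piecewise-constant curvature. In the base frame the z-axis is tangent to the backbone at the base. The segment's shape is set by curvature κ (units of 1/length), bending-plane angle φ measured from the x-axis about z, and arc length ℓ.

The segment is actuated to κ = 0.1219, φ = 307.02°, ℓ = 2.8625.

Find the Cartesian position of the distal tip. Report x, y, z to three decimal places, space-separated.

0.298 -0.395 2.805

θ = κ·ℓ = 0.1219 × 2.8625 = 0.34894 rad
ρ = (1 − cos θ)/κ = (1 − 0.93974)/0.1219 = 0.49437
z = sin θ / κ = 0.34190/0.1219 = 2.80476
x = ρ cos φ = 0.49437 × cos(307.02°) = 0.29766
y = ρ sin φ = 0.49437 × sin(307.02°) = -0.39472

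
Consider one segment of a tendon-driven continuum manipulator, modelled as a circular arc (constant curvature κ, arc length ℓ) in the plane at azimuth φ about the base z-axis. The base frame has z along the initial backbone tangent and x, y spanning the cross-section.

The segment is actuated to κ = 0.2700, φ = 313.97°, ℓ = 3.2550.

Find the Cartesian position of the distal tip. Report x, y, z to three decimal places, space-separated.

θ = κ·ℓ = 0.2700 × 3.2550 = 0.87885 rad
ρ = (1 − cos θ)/κ = (1 − 0.63804)/0.2700 = 1.34060
z = sin θ / κ = 0.77001/0.2700 = 2.85187
x = ρ cos φ = 1.34060 × cos(313.97°) = 0.93076
y = ρ sin φ = 1.34060 × sin(313.97°) = -0.96484

0.931 -0.965 2.852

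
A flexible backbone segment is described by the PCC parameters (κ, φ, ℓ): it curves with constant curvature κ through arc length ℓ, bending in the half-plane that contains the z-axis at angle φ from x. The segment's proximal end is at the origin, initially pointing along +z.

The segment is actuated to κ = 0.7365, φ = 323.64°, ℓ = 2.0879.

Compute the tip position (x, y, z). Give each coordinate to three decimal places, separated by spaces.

1.057 -0.778 1.357

θ = κ·ℓ = 0.7365 × 2.0879 = 1.53774 rad
ρ = (1 − cos θ)/κ = (1 − 0.03305)/0.7365 = 1.31290
z = sin θ / κ = 0.99945/0.7365 = 1.35703
x = ρ cos φ = 1.31290 × cos(323.64°) = 1.05729
y = ρ sin φ = 1.31290 × sin(323.64°) = -0.77836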